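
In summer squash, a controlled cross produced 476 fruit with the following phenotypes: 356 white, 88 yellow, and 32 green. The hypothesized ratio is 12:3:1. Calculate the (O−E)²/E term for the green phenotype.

Total ratio parts = 16. Expected numbers out of 476:
  white: 476 × 12/16 = 357
  yellow: 476 × 3/16 = 89.25
  green: 476 × 1/16 = 29.75
Contribution of green: (32 − 29.75)² / 29.75 = 0.1702

0.170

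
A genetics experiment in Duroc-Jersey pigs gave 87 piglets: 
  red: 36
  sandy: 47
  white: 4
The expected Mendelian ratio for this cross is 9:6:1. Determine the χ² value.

The 9:6:1 ratio has 16 parts, so with N = 87 the expected counts are:
  red: 87 × 9/16 = 48.9375
  sandy: 87 × 6/16 = 32.625
  white: 87 × 1/16 = 5.4375
χ² = Σ (O − E)² / E
  red: (36 − 48.9375)² / 48.9375 = 3.4203
  sandy: (47 − 32.625)² / 32.625 = 6.3338
  white: (4 − 5.4375)² / 5.4375 = 0.3800
χ² = 3.4203 + 6.3338 + 0.3800 = 10.1341 ≈ 10.134

10.134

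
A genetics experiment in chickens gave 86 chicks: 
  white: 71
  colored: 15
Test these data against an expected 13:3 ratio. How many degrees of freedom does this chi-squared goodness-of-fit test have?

A goodness-of-fit test with 2 phenotype classes has df = 2 − 1 = 1.

1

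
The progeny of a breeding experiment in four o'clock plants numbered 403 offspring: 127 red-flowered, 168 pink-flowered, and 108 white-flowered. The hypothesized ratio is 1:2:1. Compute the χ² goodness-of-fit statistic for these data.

Expected counts for N = 403 under a 1:2:1 ratio (total parts = 4):
  red-flowered: 403 × 1/4 = 100.75
  pink-flowered: 403 × 2/4 = 201.5
  white-flowered: 403 × 1/4 = 100.75
χ² = Σ (O − E)² / E
  red-flowered: (127 − 100.75)² / 100.75 = 6.8393
  pink-flowered: (168 − 201.5)² / 201.5 = 5.5695
  white-flowered: (108 − 100.75)² / 100.75 = 0.5217
χ² = 6.8393 + 5.5695 + 0.5217 = 12.9305 ≈ 12.931

12.931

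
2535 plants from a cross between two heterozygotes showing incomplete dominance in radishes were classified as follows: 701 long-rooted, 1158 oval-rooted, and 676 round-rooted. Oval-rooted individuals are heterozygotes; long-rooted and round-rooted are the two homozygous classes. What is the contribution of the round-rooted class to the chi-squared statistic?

2.817

With incomplete dominance, a heterozygote × heterozygote cross gives a 1:2:1 phenotypic ratio.
Expected counts for N = 2535 under a 1:2:1 ratio (total parts = 4):
  long-rooted: 2535 × 1/4 = 633.75
  oval-rooted: 2535 × 2/4 = 1267.5
  round-rooted: 2535 × 1/4 = 633.75
Contribution of round-rooted: (676 − 633.75)² / 633.75 = 2.8167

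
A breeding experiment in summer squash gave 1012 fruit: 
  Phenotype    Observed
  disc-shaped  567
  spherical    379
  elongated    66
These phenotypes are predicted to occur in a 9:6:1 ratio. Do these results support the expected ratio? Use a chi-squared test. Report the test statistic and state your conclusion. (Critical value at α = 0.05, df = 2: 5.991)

0.129; consistent

The 9:6:1 ratio has 16 parts, so with N = 1012 the expected counts are:
  disc-shaped: 1012 × 9/16 = 569.25
  spherical: 1012 × 6/16 = 379.5
  elongated: 1012 × 1/16 = 63.25
χ² = Σ (O − E)² / E
  disc-shaped: (567 − 569.25)² / 569.25 = 0.0089
  spherical: (379 − 379.5)² / 379.5 = 0.0007
  elongated: (66 − 63.25)² / 63.25 = 0.1196
χ² = 0.0089 + 0.0007 + 0.1196 = 0.1292 ≈ 0.129
Degrees of freedom = 3 − 1 = 2; critical value at α = 0.05 is 5.991.
Since 0.129 < 5.991, we fail to reject the null hypothesis — the data are consistent with the 9:6:1 ratio.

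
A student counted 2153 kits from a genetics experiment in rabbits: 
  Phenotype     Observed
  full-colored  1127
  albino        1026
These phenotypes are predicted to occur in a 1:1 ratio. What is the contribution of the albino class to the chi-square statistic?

Total ratio parts = 2. Expected numbers out of 2153:
  full-colored: 2153 × 1/2 = 1076.5
  albino: 2153 × 1/2 = 1076.5
Contribution of albino: (1026 − 1076.5)² / 1076.5 = 2.3690

2.369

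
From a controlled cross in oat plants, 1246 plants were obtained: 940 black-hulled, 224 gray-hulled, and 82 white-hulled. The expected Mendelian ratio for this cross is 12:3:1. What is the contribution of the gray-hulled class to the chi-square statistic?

The 12:3:1 ratio has 16 parts, so with N = 1246 the expected counts are:
  black-hulled: 1246 × 12/16 = 934.5
  gray-hulled: 1246 × 3/16 = 233.625
  white-hulled: 1246 × 1/16 = 77.875
Contribution of gray-hulled: (224 − 233.625)² / 233.625 = 0.3965

0.397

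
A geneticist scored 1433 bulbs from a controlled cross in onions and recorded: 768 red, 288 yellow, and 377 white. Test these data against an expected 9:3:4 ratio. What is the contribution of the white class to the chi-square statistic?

The 9:3:4 ratio has 16 parts, so with N = 1433 the expected counts are:
  red: 1433 × 9/16 = 806.0625
  yellow: 1433 × 3/16 = 268.6875
  white: 1433 × 4/16 = 358.25
Contribution of white: (377 − 358.25)² / 358.25 = 0.9813

0.981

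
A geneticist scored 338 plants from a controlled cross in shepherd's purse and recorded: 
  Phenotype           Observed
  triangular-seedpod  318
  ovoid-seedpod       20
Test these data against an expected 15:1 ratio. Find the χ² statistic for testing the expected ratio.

Expected counts for N = 338 under a 15:1 ratio (total parts = 16):
  triangular-seedpod: 338 × 15/16 = 316.875
  ovoid-seedpod: 338 × 1/16 = 21.125
χ² = Σ (O − E)² / E
  triangular-seedpod: (318 − 316.875)² / 316.875 = 0.0040
  ovoid-seedpod: (20 − 21.125)² / 21.125 = 0.0599
χ² = 0.0040 + 0.0599 = 0.0639 ≈ 0.064

0.064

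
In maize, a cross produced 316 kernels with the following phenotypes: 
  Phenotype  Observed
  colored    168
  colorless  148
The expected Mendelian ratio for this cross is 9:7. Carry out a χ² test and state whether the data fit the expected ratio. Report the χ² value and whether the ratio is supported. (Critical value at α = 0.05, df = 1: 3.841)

Under the 9:7 hypothesis (Σ ratio = 16, N = 316):
  colored: 316 × 9/16 = 177.75
  colorless: 316 × 7/16 = 138.25
χ² = Σ (O − E)² / E
  colored: (168 − 177.75)² / 177.75 = 0.5348
  colorless: (148 − 138.25)² / 138.25 = 0.6876
χ² = 0.5348 + 0.6876 = 1.2224 ≈ 1.222
Degrees of freedom = 2 − 1 = 1; critical value at α = 0.05 is 3.841.
Since 1.222 < 3.841, we fail to reject the null hypothesis — the data are consistent with the 9:7 ratio.

1.222; consistent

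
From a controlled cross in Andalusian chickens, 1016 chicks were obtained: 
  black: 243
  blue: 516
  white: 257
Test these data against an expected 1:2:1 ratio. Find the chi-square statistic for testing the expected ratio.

0.638

Under the 1:2:1 hypothesis (Σ ratio = 4, N = 1016):
  black: 1016 × 1/4 = 254
  blue: 1016 × 2/4 = 508
  white: 1016 × 1/4 = 254
χ² = Σ (O − E)² / E
  black: (243 − 254)² / 254 = 0.4764
  blue: (516 − 508)² / 508 = 0.1260
  white: (257 − 254)² / 254 = 0.0354
χ² = 0.4764 + 0.1260 + 0.0354 = 0.6378 ≈ 0.638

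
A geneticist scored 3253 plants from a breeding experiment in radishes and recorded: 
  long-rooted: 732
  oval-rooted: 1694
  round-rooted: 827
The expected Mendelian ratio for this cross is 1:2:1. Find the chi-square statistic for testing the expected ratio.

Total ratio parts = 4. Expected numbers out of 3253:
  long-rooted: 3253 × 1/4 = 813.25
  oval-rooted: 3253 × 2/4 = 1626.5
  round-rooted: 3253 × 1/4 = 813.25
χ² = Σ (O − E)² / E
  long-rooted: (732 − 813.25)² / 813.25 = 8.1175
  oval-rooted: (1694 − 1626.5)² / 1626.5 = 2.8013
  round-rooted: (827 − 813.25)² / 813.25 = 0.2325
χ² = 8.1175 + 2.8013 + 0.2325 = 11.1513 ≈ 11.151

11.151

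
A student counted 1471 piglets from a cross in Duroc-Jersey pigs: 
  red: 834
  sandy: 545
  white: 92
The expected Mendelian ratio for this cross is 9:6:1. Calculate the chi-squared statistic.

Under the 9:6:1 hypothesis (Σ ratio = 16, N = 1471):
  red: 1471 × 9/16 = 827.4375
  sandy: 1471 × 6/16 = 551.625
  white: 1471 × 1/16 = 91.9375
χ² = Σ (O − E)² / E
  red: (834 − 827.4375)² / 827.4375 = 0.0520
  sandy: (545 − 551.625)² / 551.625 = 0.0796
  white: (92 − 91.9375)² / 91.9375 = 0.0000
χ² = 0.0520 + 0.0796 + 0.0000 = 0.1316 ≈ 0.132

0.132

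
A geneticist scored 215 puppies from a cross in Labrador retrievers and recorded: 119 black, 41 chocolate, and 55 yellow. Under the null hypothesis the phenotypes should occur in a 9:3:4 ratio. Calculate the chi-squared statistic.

0.072

Total ratio parts = 16. Expected numbers out of 215:
  black: 215 × 9/16 = 120.9375
  chocolate: 215 × 3/16 = 40.3125
  yellow: 215 × 4/16 = 53.75
χ² = Σ (O − E)² / E
  black: (119 − 120.9375)² / 120.9375 = 0.0310
  chocolate: (41 − 40.3125)² / 40.3125 = 0.0117
  yellow: (55 − 53.75)² / 53.75 = 0.0291
χ² = 0.0310 + 0.0117 + 0.0291 = 0.0718 ≈ 0.072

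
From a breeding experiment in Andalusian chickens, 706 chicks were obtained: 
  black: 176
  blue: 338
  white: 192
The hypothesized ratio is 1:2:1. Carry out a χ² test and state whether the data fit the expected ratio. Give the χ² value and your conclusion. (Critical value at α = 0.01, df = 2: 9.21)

2.000; consistent

The 1:2:1 ratio has 4 parts, so with N = 706 the expected counts are:
  black: 706 × 1/4 = 176.5
  blue: 706 × 2/4 = 353
  white: 706 × 1/4 = 176.5
χ² = Σ (O − E)² / E
  black: (176 − 176.5)² / 176.5 = 0.0014
  blue: (338 − 353)² / 353 = 0.6374
  white: (192 − 176.5)² / 176.5 = 1.3612
χ² = 0.0014 + 0.6374 + 1.3612 = 2.000
Degrees of freedom = 3 − 1 = 2; critical value at α = 0.01 is 9.21.
Since 2.000 < 9.21, we fail to reject the null hypothesis — the data are consistent with the 1:2:1 ratio.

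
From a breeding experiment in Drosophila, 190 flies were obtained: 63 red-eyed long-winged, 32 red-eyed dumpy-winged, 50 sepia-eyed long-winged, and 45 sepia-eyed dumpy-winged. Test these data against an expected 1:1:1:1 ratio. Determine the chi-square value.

Total ratio parts = 4. Expected numbers out of 190:
  red-eyed long-winged: 190 × 1/4 = 47.5
  red-eyed dumpy-winged: 190 × 1/4 = 47.5
  sepia-eyed long-winged: 190 × 1/4 = 47.5
  sepia-eyed dumpy-winged: 190 × 1/4 = 47.5
χ² = Σ (O − E)² / E
  red-eyed long-winged: (63 − 47.5)² / 47.5 = 5.0579
  red-eyed dumpy-winged: (32 − 47.5)² / 47.5 = 5.0579
  sepia-eyed long-winged: (50 − 47.5)² / 47.5 = 0.1316
  sepia-eyed dumpy-winged: (45 − 47.5)² / 47.5 = 0.1316
χ² = 5.0579 + 5.0579 + 0.1316 + 0.1316 = 10.379

10.379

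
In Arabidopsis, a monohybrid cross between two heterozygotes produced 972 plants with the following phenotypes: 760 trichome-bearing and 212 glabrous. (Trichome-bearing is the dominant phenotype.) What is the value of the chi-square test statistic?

For a monohybrid cross between heterozygotes with complete dominance, the expected phenotypic ratio is 3:1.
Under the 3:1 hypothesis (Σ ratio = 4, N = 972):
  trichome-bearing: 972 × 3/4 = 729
  glabrous: 972 × 1/4 = 243
χ² = Σ (O − E)² / E
  trichome-bearing: (760 − 729)² / 729 = 1.3182
  glabrous: (212 − 243)² / 243 = 3.9547
χ² = 1.3182 + 3.9547 = 5.2729 ≈ 5.273

5.273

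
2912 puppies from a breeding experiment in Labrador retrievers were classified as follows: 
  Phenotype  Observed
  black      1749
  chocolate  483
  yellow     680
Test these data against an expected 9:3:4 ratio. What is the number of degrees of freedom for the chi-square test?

A goodness-of-fit test with 3 phenotype classes has df = 3 − 1 = 2.

2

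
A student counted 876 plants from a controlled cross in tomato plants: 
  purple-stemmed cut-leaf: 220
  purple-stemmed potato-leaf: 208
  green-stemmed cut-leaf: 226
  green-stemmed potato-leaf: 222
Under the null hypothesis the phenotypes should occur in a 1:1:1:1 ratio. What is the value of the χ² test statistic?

0.822

Expected counts for N = 876 under a 1:1:1:1 ratio (total parts = 4):
  purple-stemmed cut-leaf: 876 × 1/4 = 219
  purple-stemmed potato-leaf: 876 × 1/4 = 219
  green-stemmed cut-leaf: 876 × 1/4 = 219
  green-stemmed potato-leaf: 876 × 1/4 = 219
χ² = Σ (O − E)² / E
  purple-stemmed cut-leaf: (220 − 219)² / 219 = 0.0046
  purple-stemmed potato-leaf: (208 − 219)² / 219 = 0.5525
  green-stemmed cut-leaf: (226 − 219)² / 219 = 0.2237
  green-stemmed potato-leaf: (222 − 219)² / 219 = 0.0411
χ² = 0.0046 + 0.5525 + 0.2237 + 0.0411 = 0.8219 ≈ 0.822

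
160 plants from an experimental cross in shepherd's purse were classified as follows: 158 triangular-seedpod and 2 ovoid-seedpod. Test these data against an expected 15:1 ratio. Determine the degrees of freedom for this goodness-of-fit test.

A goodness-of-fit test with 2 phenotype classes has df = 2 − 1 = 1.

1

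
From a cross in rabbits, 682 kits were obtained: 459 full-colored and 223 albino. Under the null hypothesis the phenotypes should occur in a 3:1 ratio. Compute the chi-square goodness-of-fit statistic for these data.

Expected counts for N = 682 under a 3:1 ratio (total parts = 4):
  full-colored: 682 × 3/4 = 511.5
  albino: 682 × 1/4 = 170.5
χ² = Σ (O − E)² / E
  full-colored: (459 − 511.5)² / 511.5 = 5.3886
  albino: (223 − 170.5)² / 170.5 = 16.1657
χ² = 5.3886 + 16.1657 = 21.5543 ≈ 21.554

21.554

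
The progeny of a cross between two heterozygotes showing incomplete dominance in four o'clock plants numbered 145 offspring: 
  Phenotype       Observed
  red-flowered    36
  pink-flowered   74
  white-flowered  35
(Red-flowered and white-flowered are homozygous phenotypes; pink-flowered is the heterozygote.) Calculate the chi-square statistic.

With incomplete dominance, a heterozygote × heterozygote cross gives a 1:2:1 phenotypic ratio.
The 1:2:1 ratio has 4 parts, so with N = 145 the expected counts are:
  red-flowered: 145 × 1/4 = 36.25
  pink-flowered: 145 × 2/4 = 72.5
  white-flowered: 145 × 1/4 = 36.25
χ² = Σ (O − E)² / E
  red-flowered: (36 − 36.25)² / 36.25 = 0.0017
  pink-flowered: (74 − 72.5)² / 72.5 = 0.0310
  white-flowered: (35 − 36.25)² / 36.25 = 0.0431
χ² = 0.0017 + 0.0310 + 0.0431 = 0.0758 ≈ 0.076

0.076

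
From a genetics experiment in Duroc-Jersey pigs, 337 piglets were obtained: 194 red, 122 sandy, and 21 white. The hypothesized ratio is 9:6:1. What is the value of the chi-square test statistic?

0.256

The 9:6:1 ratio has 16 parts, so with N = 337 the expected counts are:
  red: 337 × 9/16 = 189.5625
  sandy: 337 × 6/16 = 126.375
  white: 337 × 1/16 = 21.0625
χ² = Σ (O − E)² / E
  red: (194 − 189.5625)² / 189.5625 = 0.1039
  sandy: (122 − 126.375)² / 126.375 = 0.1515
  white: (21 − 21.0625)² / 21.0625 = 0.0002
χ² = 0.1039 + 0.1515 + 0.0002 = 0.2556 ≈ 0.256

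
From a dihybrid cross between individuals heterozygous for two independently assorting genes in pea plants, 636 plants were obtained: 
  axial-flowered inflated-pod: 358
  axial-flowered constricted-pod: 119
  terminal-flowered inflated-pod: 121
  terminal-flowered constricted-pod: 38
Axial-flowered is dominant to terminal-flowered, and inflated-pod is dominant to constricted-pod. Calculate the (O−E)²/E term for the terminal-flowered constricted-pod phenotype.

A dihybrid F₂ with independent assortment and complete dominance at both loci gives a 9:3:3:1 phenotypic ratio.
Total ratio parts = 16. Expected numbers out of 636:
  axial-flowered inflated-pod: 636 × 9/16 = 357.75
  axial-flowered constricted-pod: 636 × 3/16 = 119.25
  terminal-flowered inflated-pod: 636 × 3/16 = 119.25
  terminal-flowered constricted-pod: 636 × 1/16 = 39.75
Contribution of terminal-flowered constricted-pod: (38 − 39.75)² / 39.75 = 0.0770

0.077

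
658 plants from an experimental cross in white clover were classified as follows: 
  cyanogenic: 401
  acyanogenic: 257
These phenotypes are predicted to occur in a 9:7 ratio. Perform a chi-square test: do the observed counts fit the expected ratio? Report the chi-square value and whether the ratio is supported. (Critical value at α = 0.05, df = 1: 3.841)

5.887; not consistent

Expected counts for N = 658 under a 9:7 ratio (total parts = 16):
  cyanogenic: 658 × 9/16 = 370.125
  acyanogenic: 658 × 7/16 = 287.875
χ² = Σ (O − E)² / E
  cyanogenic: (401 − 370.125)² / 370.125 = 2.5755
  acyanogenic: (257 − 287.875)² / 287.875 = 3.3114
χ² = 2.5755 + 3.3114 = 5.8869 ≈ 5.887
Degrees of freedom = 2 − 1 = 1; critical value at α = 0.05 is 3.841.
Since 5.887 > 3.841, we reject the null hypothesis — the data do not fit the 9:7 ratio.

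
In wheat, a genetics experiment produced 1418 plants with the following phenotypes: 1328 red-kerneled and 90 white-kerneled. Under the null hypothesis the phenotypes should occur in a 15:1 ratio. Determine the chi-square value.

0.023

Under the 15:1 hypothesis (Σ ratio = 16, N = 1418):
  red-kerneled: 1418 × 15/16 = 1329.375
  white-kerneled: 1418 × 1/16 = 88.625
χ² = Σ (O − E)² / E
  red-kerneled: (1328 − 1329.375)² / 1329.375 = 0.0014
  white-kerneled: (90 − 88.625)² / 88.625 = 0.0213
χ² = 0.0014 + 0.0213 = 0.0227 ≈ 0.023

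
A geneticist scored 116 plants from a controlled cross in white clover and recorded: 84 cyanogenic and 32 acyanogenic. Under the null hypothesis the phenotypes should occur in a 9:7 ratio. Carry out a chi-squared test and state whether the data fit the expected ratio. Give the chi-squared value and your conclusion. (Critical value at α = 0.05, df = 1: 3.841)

Total ratio parts = 16. Expected numbers out of 116:
  cyanogenic: 116 × 9/16 = 65.25
  acyanogenic: 116 × 7/16 = 50.75
χ² = Σ (O − E)² / E
  cyanogenic: (84 − 65.25)² / 65.25 = 5.3879
  acyanogenic: (32 − 50.75)² / 50.75 = 6.9273
χ² = 5.3879 + 6.9273 = 12.3152 ≈ 12.315
Degrees of freedom = 2 − 1 = 1; critical value at α = 0.05 is 3.841.
Since 12.315 > 3.841, we reject the null hypothesis — the data do not fit the 9:7 ratio.

12.315; not consistent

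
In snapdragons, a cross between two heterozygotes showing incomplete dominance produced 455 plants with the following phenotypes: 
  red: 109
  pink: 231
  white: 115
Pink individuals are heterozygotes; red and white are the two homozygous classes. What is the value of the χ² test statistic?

0.266

With incomplete dominance, a heterozygote × heterozygote cross gives a 1:2:1 phenotypic ratio.
Under the 1:2:1 hypothesis (Σ ratio = 4, N = 455):
  red: 455 × 1/4 = 113.75
  pink: 455 × 2/4 = 227.5
  white: 455 × 1/4 = 113.75
χ² = Σ (O − E)² / E
  red: (109 − 113.75)² / 113.75 = 0.1984
  pink: (231 − 227.5)² / 227.5 = 0.0538
  white: (115 − 113.75)² / 113.75 = 0.0137
χ² = 0.1984 + 0.0538 + 0.0137 = 0.2659 ≈ 0.266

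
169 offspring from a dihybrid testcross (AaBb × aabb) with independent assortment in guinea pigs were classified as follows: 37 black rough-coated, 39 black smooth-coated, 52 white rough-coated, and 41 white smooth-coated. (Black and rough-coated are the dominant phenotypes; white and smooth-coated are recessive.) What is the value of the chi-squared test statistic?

A dihybrid testcross with independent assortment gives a 1:1:1:1 ratio.
Under the 1:1:1:1 hypothesis (Σ ratio = 4, N = 169):
  black rough-coated: 169 × 1/4 = 42.25
  black smooth-coated: 169 × 1/4 = 42.25
  white rough-coated: 169 × 1/4 = 42.25
  white smooth-coated: 169 × 1/4 = 42.25
χ² = Σ (O − E)² / E
  black rough-coated: (37 − 42.25)² / 42.25 = 0.6524
  black smooth-coated: (39 − 42.25)² / 42.25 = 0.2500
  white rough-coated: (52 − 42.25)² / 42.25 = 2.2500
  white smooth-coated: (41 − 42.25)² / 42.25 = 0.0370
χ² = 0.6524 + 0.2500 + 2.2500 + 0.0370 = 3.1894 ≈ 3.189

3.189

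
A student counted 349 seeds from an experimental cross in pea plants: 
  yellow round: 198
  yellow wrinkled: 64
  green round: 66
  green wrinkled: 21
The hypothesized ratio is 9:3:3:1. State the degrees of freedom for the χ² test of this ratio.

3

A goodness-of-fit test with 4 phenotype classes has df = 4 − 1 = 3.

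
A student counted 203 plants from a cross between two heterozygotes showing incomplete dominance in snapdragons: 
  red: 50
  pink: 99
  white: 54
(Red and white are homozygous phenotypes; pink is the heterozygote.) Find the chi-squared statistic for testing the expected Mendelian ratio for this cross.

With incomplete dominance, a heterozygote × heterozygote cross gives a 1:2:1 phenotypic ratio.
Under the 1:2:1 hypothesis (Σ ratio = 4, N = 203):
  red: 203 × 1/4 = 50.75
  pink: 203 × 2/4 = 101.5
  white: 203 × 1/4 = 50.75
χ² = Σ (O − E)² / E
  red: (50 − 50.75)² / 50.75 = 0.0111
  pink: (99 − 101.5)² / 101.5 = 0.0616
  white: (54 − 50.75)² / 50.75 = 0.2081
χ² = 0.0111 + 0.0616 + 0.2081 = 0.2808 ≈ 0.281

0.281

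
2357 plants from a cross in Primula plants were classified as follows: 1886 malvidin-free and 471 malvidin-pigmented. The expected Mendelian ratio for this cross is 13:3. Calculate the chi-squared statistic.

2.352

Expected counts for N = 2357 under a 13:3 ratio (total parts = 16):
  malvidin-free: 2357 × 13/16 = 1915.0625
  malvidin-pigmented: 2357 × 3/16 = 441.9375
χ² = Σ (O − E)² / E
  malvidin-free: (1886 − 1915.0625)² / 1915.0625 = 0.4410
  malvidin-pigmented: (471 − 441.9375)² / 441.9375 = 1.9112
χ² = 0.4410 + 1.9112 = 2.3522 ≈ 2.352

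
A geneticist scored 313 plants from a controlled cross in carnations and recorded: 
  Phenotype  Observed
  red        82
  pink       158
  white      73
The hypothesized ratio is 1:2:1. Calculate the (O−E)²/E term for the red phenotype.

0.180

Total ratio parts = 4. Expected numbers out of 313:
  red: 313 × 1/4 = 78.25
  pink: 313 × 2/4 = 156.5
  white: 313 × 1/4 = 78.25
Contribution of red: (82 − 78.25)² / 78.25 = 0.1797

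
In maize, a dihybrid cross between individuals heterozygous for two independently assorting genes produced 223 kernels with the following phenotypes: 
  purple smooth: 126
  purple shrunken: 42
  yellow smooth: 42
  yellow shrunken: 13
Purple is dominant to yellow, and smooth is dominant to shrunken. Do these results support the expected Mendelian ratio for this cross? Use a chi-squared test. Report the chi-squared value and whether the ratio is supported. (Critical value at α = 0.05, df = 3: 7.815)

A dihybrid F₂ with independent assortment and complete dominance at both loci gives a 9:3:3:1 phenotypic ratio.
Expected counts for N = 223 under a 9:3:3:1 ratio (total parts = 16):
  purple smooth: 223 × 9/16 = 125.4375
  purple shrunken: 223 × 3/16 = 41.8125
  yellow smooth: 223 × 3/16 = 41.8125
  yellow shrunken: 223 × 1/16 = 13.9375
χ² = Σ (O − E)² / E
  purple smooth: (126 − 125.4375)² / 125.4375 = 0.0025
  purple shrunken: (42 − 41.8125)² / 41.8125 = 0.0008
  yellow smooth: (42 − 41.8125)² / 41.8125 = 0.0008
  yellow shrunken: (13 − 13.9375)² / 13.9375 = 0.0631
χ² = 0.0025 + 0.0008 + 0.0008 + 0.0631 = 0.0672 ≈ 0.067
Degrees of freedom = 4 − 1 = 3; critical value at α = 0.05 is 7.815.
Since 0.067 < 7.815, we fail to reject the null hypothesis — the data are consistent with the 9:3:3:1 ratio.

0.067; consistent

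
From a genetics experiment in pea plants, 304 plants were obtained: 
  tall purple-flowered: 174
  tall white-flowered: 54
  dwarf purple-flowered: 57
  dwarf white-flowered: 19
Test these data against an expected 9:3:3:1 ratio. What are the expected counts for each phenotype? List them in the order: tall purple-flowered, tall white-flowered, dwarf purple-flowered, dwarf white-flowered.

Under the 9:3:3:1 hypothesis (Σ ratio = 16, N = 304):
  tall purple-flowered: 304 × 9/16 = 171
  tall white-flowered: 304 × 3/16 = 57
  dwarf purple-flowered: 304 × 3/16 = 57
  dwarf white-flowered: 304 × 1/16 = 19

171, 57, 57, 19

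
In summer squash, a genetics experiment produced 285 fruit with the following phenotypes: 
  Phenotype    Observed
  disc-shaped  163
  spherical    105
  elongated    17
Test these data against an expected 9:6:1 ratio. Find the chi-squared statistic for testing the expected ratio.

0.115

The 9:6:1 ratio has 16 parts, so with N = 285 the expected counts are:
  disc-shaped: 285 × 9/16 = 160.3125
  spherical: 285 × 6/16 = 106.875
  elongated: 285 × 1/16 = 17.8125
χ² = Σ (O − E)² / E
  disc-shaped: (163 − 160.3125)² / 160.3125 = 0.0451
  spherical: (105 − 106.875)² / 106.875 = 0.0329
  elongated: (17 − 17.8125)² / 17.8125 = 0.0371
χ² = 0.0451 + 0.0329 + 0.0371 = 0.1151 ≈ 0.115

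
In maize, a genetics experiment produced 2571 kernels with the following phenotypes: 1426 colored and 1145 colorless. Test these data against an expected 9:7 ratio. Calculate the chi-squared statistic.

Under the 9:7 hypothesis (Σ ratio = 16, N = 2571):
  colored: 2571 × 9/16 = 1446.1875
  colorless: 2571 × 7/16 = 1124.8125
χ² = Σ (O − E)² / E
  colored: (1426 − 1446.1875)² / 1446.1875 = 0.2818
  colorless: (1145 − 1124.8125)² / 1124.8125 = 0.3623
χ² = 0.2818 + 0.3623 = 0.6441 ≈ 0.644

0.644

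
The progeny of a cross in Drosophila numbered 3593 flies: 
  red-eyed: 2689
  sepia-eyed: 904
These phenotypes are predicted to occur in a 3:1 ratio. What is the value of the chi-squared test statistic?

Expected counts for N = 3593 under a 3:1 ratio (total parts = 4):
  red-eyed: 3593 × 3/4 = 2694.75
  sepia-eyed: 3593 × 1/4 = 898.25
χ² = Σ (O − E)² / E
  red-eyed: (2689 − 2694.75)² / 2694.75 = 0.0123
  sepia-eyed: (904 − 898.25)² / 898.25 = 0.0368
χ² = 0.0123 + 0.0368 = 0.0491 ≈ 0.049

0.049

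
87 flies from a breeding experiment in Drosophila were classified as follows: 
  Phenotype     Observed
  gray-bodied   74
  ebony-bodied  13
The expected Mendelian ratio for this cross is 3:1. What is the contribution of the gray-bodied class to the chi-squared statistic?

1.173

Total ratio parts = 4. Expected numbers out of 87:
  gray-bodied: 87 × 3/4 = 65.25
  ebony-bodied: 87 × 1/4 = 21.75
Contribution of gray-bodied: (74 − 65.25)² / 65.25 = 1.1734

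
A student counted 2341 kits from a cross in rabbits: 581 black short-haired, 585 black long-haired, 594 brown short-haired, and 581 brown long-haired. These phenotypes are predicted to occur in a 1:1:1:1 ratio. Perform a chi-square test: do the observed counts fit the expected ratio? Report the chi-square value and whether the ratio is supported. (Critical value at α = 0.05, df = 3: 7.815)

Expected counts for N = 2341 under a 1:1:1:1 ratio (total parts = 4):
  black short-haired: 2341 × 1/4 = 585.25
  black long-haired: 2341 × 1/4 = 585.25
  brown short-haired: 2341 × 1/4 = 585.25
  brown long-haired: 2341 × 1/4 = 585.25
χ² = Σ (O − E)² / E
  black short-haired: (581 − 585.25)² / 585.25 = 0.0309
  black long-haired: (585 − 585.25)² / 585.25 = 0.0001
  brown short-haired: (594 − 585.25)² / 585.25 = 0.1308
  brown long-haired: (581 − 585.25)² / 585.25 = 0.0309
χ² = 0.0309 + 0.0001 + 0.1308 + 0.0309 = 0.1927 ≈ 0.193
Degrees of freedom = 4 − 1 = 3; critical value at α = 0.05 is 7.815.
Since 0.193 < 7.815, we fail to reject the null hypothesis — the data are consistent with the 1:1:1:1 ratio.

0.193; consistent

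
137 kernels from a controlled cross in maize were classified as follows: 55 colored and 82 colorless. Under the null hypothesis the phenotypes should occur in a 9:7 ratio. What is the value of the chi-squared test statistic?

14.437

Expected counts for N = 137 under a 9:7 ratio (total parts = 16):
  colored: 137 × 9/16 = 77.0625
  colorless: 137 × 7/16 = 59.9375
χ² = Σ (O − E)² / E
  colored: (55 − 77.0625)² / 77.0625 = 6.3164
  colorless: (82 − 59.9375)² / 59.9375 = 8.1210
χ² = 6.3164 + 8.1210 = 14.4374 ≈ 14.437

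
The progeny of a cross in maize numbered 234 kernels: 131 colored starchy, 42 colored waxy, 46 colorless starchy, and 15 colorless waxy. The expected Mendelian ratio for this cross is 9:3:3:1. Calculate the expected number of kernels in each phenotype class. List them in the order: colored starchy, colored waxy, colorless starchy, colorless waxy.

131.625, 43.875, 43.875, 14.625

The 9:3:3:1 ratio has 16 parts, so with N = 234 the expected counts are:
  colored starchy: 234 × 9/16 = 131.625
  colored waxy: 234 × 3/16 = 43.875
  colorless starchy: 234 × 3/16 = 43.875
  colorless waxy: 234 × 1/16 = 14.625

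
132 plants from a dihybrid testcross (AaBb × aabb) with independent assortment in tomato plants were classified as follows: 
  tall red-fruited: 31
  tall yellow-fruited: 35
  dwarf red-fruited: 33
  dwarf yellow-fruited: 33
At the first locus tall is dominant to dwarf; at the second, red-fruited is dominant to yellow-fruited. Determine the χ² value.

0.242

A dihybrid testcross with independent assortment gives a 1:1:1:1 ratio.
Expected counts for N = 132 under a 1:1:1:1 ratio (total parts = 4):
  tall red-fruited: 132 × 1/4 = 33
  tall yellow-fruited: 132 × 1/4 = 33
  dwarf red-fruited: 132 × 1/4 = 33
  dwarf yellow-fruited: 132 × 1/4 = 33
χ² = Σ (O − E)² / E
  tall red-fruited: (31 − 33)² / 33 = 0.1212
  tall yellow-fruited: (35 − 33)² / 33 = 0.1212
  dwarf red-fruited: (33 − 33)² / 33 = 0.0000
  dwarf yellow-fruited: (33 − 33)² / 33 = 0.0000
χ² = 0.1212 + 0.1212 + 0.0000 + 0.0000 = 0.2424 ≈ 0.242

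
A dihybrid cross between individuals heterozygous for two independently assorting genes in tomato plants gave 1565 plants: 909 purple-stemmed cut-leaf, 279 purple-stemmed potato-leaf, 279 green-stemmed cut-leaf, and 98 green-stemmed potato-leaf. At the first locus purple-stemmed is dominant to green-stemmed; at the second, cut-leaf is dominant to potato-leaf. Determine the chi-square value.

2.356

A dihybrid F₂ with independent assortment and complete dominance at both loci gives a 9:3:3:1 phenotypic ratio.
The 9:3:3:1 ratio has 16 parts, so with N = 1565 the expected counts are:
  purple-stemmed cut-leaf: 1565 × 9/16 = 880.3125
  purple-stemmed potato-leaf: 1565 × 3/16 = 293.4375
  green-stemmed cut-leaf: 1565 × 3/16 = 293.4375
  green-stemmed potato-leaf: 1565 × 1/16 = 97.8125
χ² = Σ (O − E)² / E
  purple-stemmed cut-leaf: (909 − 880.3125)² / 880.3125 = 0.9349
  purple-stemmed potato-leaf: (279 − 293.4375)² / 293.4375 = 0.7103
  green-stemmed cut-leaf: (279 − 293.4375)² / 293.4375 = 0.7103
  green-stemmed potato-leaf: (98 − 97.8125)² / 97.8125 = 0.0004
χ² = 0.9349 + 0.7103 + 0.7103 + 0.0004 = 2.3559 ≈ 2.356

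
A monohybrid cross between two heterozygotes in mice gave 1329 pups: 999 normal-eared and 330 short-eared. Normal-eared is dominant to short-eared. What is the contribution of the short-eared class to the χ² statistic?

0.015

For a monohybrid cross between heterozygotes with complete dominance, the expected phenotypic ratio is 3:1.
Under the 3:1 hypothesis (Σ ratio = 4, N = 1329):
  normal-eared: 1329 × 3/4 = 996.75
  short-eared: 1329 × 1/4 = 332.25
Contribution of short-eared: (330 − 332.25)² / 332.25 = 0.0152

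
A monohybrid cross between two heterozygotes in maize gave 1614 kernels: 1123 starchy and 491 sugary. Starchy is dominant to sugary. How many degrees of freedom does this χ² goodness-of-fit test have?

For a monohybrid cross between heterozygotes with complete dominance, the expected phenotypic ratio is 3:1.
A goodness-of-fit test with 2 phenotype classes has df = 2 − 1 = 1.

1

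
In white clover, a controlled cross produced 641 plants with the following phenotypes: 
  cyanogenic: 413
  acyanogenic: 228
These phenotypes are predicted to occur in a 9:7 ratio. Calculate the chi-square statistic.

17.431

Total ratio parts = 16. Expected numbers out of 641:
  cyanogenic: 641 × 9/16 = 360.5625
  acyanogenic: 641 × 7/16 = 280.4375
χ² = Σ (O − E)² / E
  cyanogenic: (413 − 360.5625)² / 360.5625 = 7.6261
  acyanogenic: (228 − 280.4375)² / 280.4375 = 9.8050
χ² = 7.6261 + 9.8050 = 17.4311 ≈ 17.431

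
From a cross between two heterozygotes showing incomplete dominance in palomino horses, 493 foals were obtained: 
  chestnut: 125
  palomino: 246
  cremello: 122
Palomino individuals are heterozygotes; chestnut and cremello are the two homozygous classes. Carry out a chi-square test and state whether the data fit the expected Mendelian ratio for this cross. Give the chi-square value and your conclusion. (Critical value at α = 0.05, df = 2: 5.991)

With incomplete dominance, a heterozygote × heterozygote cross gives a 1:2:1 phenotypic ratio.
Expected counts for N = 493 under a 1:2:1 ratio (total parts = 4):
  chestnut: 493 × 1/4 = 123.25
  palomino: 493 × 2/4 = 246.5
  cremello: 493 × 1/4 = 123.25
χ² = Σ (O − E)² / E
  chestnut: (125 − 123.25)² / 123.25 = 0.0248
  palomino: (246 − 246.5)² / 246.5 = 0.0010
  cremello: (122 − 123.25)² / 123.25 = 0.0127
χ² = 0.0248 + 0.0010 + 0.0127 = 0.0385 ≈ 0.039
Degrees of freedom = 3 − 1 = 2; critical value at α = 0.05 is 5.991.
Since 0.039 < 5.991, we fail to reject the null hypothesis — the data are consistent with the 1:2:1 ratio.

0.039; consistent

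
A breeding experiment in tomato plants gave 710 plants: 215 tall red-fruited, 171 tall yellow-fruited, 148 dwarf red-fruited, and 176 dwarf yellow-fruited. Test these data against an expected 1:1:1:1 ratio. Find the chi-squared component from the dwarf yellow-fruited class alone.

0.013

Under the 1:1:1:1 hypothesis (Σ ratio = 4, N = 710):
  tall red-fruited: 710 × 1/4 = 177.5
  tall yellow-fruited: 710 × 1/4 = 177.5
  dwarf red-fruited: 710 × 1/4 = 177.5
  dwarf yellow-fruited: 710 × 1/4 = 177.5
Contribution of dwarf yellow-fruited: (176 − 177.5)² / 177.5 = 0.0127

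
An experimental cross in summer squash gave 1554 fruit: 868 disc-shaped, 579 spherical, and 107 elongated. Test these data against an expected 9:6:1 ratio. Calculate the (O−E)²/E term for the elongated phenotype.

Total ratio parts = 16. Expected numbers out of 1554:
  disc-shaped: 1554 × 9/16 = 874.125
  spherical: 1554 × 6/16 = 582.75
  elongated: 1554 × 1/16 = 97.125
Contribution of elongated: (107 − 97.125)² / 97.125 = 1.0040

1.004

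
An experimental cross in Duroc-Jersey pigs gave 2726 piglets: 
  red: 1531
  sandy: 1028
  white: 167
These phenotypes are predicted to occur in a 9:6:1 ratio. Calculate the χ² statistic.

0.103

The 9:6:1 ratio has 16 parts, so with N = 2726 the expected counts are:
  red: 2726 × 9/16 = 1533.375
  sandy: 2726 × 6/16 = 1022.25
  white: 2726 × 1/16 = 170.375
χ² = Σ (O − E)² / E
  red: (1531 − 1533.375)² / 1533.375 = 0.0037
  sandy: (1028 − 1022.25)² / 1022.25 = 0.0323
  white: (167 − 170.375)² / 170.375 = 0.0669
χ² = 0.0037 + 0.0323 + 0.0669 = 0.1029 ≈ 0.103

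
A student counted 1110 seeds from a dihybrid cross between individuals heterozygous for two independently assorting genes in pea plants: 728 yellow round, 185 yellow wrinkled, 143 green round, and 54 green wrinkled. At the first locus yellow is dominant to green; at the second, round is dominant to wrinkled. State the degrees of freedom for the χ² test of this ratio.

A dihybrid F₂ with independent assortment and complete dominance at both loci gives a 9:3:3:1 phenotypic ratio.
A goodness-of-fit test with 4 phenotype classes has df = 4 − 1 = 3.

3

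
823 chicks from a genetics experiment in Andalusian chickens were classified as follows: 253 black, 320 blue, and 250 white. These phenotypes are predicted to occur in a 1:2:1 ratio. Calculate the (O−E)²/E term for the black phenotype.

The 1:2:1 ratio has 4 parts, so with N = 823 the expected counts are:
  black: 823 × 1/4 = 205.75
  blue: 823 × 2/4 = 411.5
  white: 823 × 1/4 = 205.75
Contribution of black: (253 − 205.75)² / 205.75 = 10.8509

10.851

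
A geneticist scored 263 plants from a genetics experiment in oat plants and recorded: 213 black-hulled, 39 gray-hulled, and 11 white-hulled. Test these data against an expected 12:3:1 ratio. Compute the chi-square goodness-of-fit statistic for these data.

Total ratio parts = 16. Expected numbers out of 263:
  black-hulled: 263 × 12/16 = 197.25
  gray-hulled: 263 × 3/16 = 49.3125
  white-hulled: 263 × 1/16 = 16.4375
χ² = Σ (O − E)² / E
  black-hulled: (213 − 197.25)² / 197.25 = 1.2576
  gray-hulled: (39 − 49.3125)² / 49.3125 = 2.1566
  white-hulled: (11 − 16.4375)² / 16.4375 = 1.7987
χ² = 1.2576 + 2.1566 + 1.7987 = 5.2129 ≈ 5.213

5.213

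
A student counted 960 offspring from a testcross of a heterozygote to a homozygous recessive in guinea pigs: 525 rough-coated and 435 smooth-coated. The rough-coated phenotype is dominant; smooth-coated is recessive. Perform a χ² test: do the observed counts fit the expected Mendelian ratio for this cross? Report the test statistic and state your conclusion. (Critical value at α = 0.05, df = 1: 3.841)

8.438; not consistent

A testcross of a heterozygote (Aa × aa) gives a 1:1 phenotypic ratio.
Total ratio parts = 2. Expected numbers out of 960:
  rough-coated: 960 × 1/2 = 480
  smooth-coated: 960 × 1/2 = 480
χ² = Σ (O − E)² / E
  rough-coated: (525 − 480)² / 480 = 4.2188
  smooth-coated: (435 − 480)² / 480 = 4.2188
χ² = 4.2188 + 4.2188 = 8.4376 ≈ 8.438
Degrees of freedom = 2 − 1 = 1; critical value at α = 0.05 is 3.841.
Since 8.438 > 3.841, we reject the null hypothesis — the data do not fit the 1:1 ratio.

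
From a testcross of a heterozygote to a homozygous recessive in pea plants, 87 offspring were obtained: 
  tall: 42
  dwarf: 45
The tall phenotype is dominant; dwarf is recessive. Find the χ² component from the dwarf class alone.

0.052

A testcross of a heterozygote (Aa × aa) gives a 1:1 phenotypic ratio.
Expected counts for N = 87 under a 1:1 ratio (total parts = 2):
  tall: 87 × 1/2 = 43.5
  dwarf: 87 × 1/2 = 43.5
Contribution of dwarf: (45 − 43.5)² / 43.5 = 0.0517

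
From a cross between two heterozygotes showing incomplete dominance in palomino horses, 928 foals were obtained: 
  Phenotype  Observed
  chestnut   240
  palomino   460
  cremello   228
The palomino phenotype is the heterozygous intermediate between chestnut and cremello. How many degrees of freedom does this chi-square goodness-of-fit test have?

With incomplete dominance, a heterozygote × heterozygote cross gives a 1:2:1 phenotypic ratio.
A goodness-of-fit test with 3 phenotype classes has df = 3 − 1 = 2.

2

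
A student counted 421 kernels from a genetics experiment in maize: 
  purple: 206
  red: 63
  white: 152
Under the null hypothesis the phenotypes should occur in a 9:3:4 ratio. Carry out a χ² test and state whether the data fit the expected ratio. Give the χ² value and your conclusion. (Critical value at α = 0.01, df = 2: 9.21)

27.992; not consistent

Expected counts for N = 421 under a 9:3:4 ratio (total parts = 16):
  purple: 421 × 9/16 = 236.8125
  red: 421 × 3/16 = 78.9375
  white: 421 × 4/16 = 105.25
χ² = Σ (O − E)² / E
  purple: (206 − 236.8125)² / 236.8125 = 4.0091
  red: (63 − 78.9375)² / 78.9375 = 3.2178
  white: (152 − 105.25)² / 105.25 = 20.7654
χ² = 4.0091 + 3.2178 + 20.7654 = 27.9923 ≈ 27.992
Degrees of freedom = 3 − 1 = 2; critical value at α = 0.01 is 9.21.
Since 27.992 > 9.21, we reject the null hypothesis — the data do not fit the 9:3:4 ratio.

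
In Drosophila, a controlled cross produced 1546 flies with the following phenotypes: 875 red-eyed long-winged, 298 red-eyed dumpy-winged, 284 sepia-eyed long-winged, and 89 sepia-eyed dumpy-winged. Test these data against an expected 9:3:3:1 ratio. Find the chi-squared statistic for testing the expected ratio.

0.982

Total ratio parts = 16. Expected numbers out of 1546:
  red-eyed long-winged: 1546 × 9/16 = 869.625
  red-eyed dumpy-winged: 1546 × 3/16 = 289.875
  sepia-eyed long-winged: 1546 × 3/16 = 289.875
  sepia-eyed dumpy-winged: 1546 × 1/16 = 96.625
χ² = Σ (O − E)² / E
  red-eyed long-winged: (875 − 869.625)² / 869.625 = 0.0332
  red-eyed dumpy-winged: (298 − 289.875)² / 289.875 = 0.2277
  sepia-eyed long-winged: (284 − 289.875)² / 289.875 = 0.1191
  sepia-eyed dumpy-winged: (89 − 96.625)² / 96.625 = 0.6017
χ² = 0.0332 + 0.2277 + 0.1191 + 0.6017 = 0.9817 ≈ 0.982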